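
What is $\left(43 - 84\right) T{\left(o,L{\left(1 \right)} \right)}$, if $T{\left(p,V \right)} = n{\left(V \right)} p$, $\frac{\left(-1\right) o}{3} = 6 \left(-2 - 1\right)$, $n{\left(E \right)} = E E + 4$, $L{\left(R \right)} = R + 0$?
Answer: $-11070$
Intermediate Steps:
$L{\left(R \right)} = R$
$n{\left(E \right)} = 4 + E^{2}$ ($n{\left(E \right)} = E^{2} + 4 = 4 + E^{2}$)
$o = 54$ ($o = - 3 \cdot 6 \left(-2 - 1\right) = - 3 \cdot 6 \left(-3\right) = \left(-3\right) \left(-18\right) = 54$)
$T{\left(p,V \right)} = p \left(4 + V^{2}\right)$ ($T{\left(p,V \right)} = \left(4 + V^{2}\right) p = p \left(4 + V^{2}\right)$)
$\left(43 - 84\right) T{\left(o,L{\left(1 \right)} \right)} = \left(43 - 84\right) 54 \left(4 + 1^{2}\right) = - 41 \cdot 54 \left(4 + 1\right) = - 41 \cdot 54 \cdot 5 = \left(-41\right) 270 = -11070$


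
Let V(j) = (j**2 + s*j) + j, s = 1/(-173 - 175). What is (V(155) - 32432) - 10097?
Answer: -6385607/348 ≈ -18349.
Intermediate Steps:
s = -1/348 (s = 1/(-348) = -1/348 ≈ -0.0028736)
V(j) = j**2 + 347*j/348 (V(j) = (j**2 - j/348) + j = j**2 + 347*j/348)
(V(155) - 32432) - 10097 = ((1/348)*155*(347 + 348*155) - 32432) - 10097 = ((1/348)*155*(347 + 53940) - 32432) - 10097 = ((1/348)*155*54287 - 32432) - 10097 = (8414485/348 - 32432) - 10097 = -2871851/348 - 10097 = -6385607/348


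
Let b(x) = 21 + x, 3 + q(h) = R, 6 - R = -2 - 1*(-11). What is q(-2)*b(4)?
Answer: -150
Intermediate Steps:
R = -3 (R = 6 - (-2 - 1*(-11)) = 6 - (-2 + 11) = 6 - 1*9 = 6 - 9 = -3)
q(h) = -6 (q(h) = -3 - 3 = -6)
q(-2)*b(4) = -6*(21 + 4) = -6*25 = -150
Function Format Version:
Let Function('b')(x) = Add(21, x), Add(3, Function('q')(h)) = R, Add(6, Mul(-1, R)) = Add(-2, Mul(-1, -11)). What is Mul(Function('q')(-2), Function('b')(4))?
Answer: -150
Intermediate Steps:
R = -3 (R = Add(6, Mul(-1, Add(-2, Mul(-1, -11)))) = Add(6, Mul(-1, Add(-2, 11))) = Add(6, Mul(-1, 9)) = Add(6, -9) = -3)
Function('q')(h) = -6 (Function('q')(h) = Add(-3, -3) = -6)
Mul(Function('q')(-2), Function('b')(4)) = Mul(-6, Add(21, 4)) = Mul(-6, 25) = -150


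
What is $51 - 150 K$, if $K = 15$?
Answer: $-2199$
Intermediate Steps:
$51 - 150 K = 51 - 2250 = -2199$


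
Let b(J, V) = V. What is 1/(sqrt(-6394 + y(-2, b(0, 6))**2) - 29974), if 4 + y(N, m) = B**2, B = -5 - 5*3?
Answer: -14987/449145127 - sqrt(150422)/898290254 ≈ -3.3800e-5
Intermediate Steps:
B = -20 (B = -5 - 15 = -20)
y(N, m) = 396 (y(N, m) = -4 + (-20)**2 = -4 + 400 = 396)
1/(sqrt(-6394 + y(-2, b(0, 6))**2) - 29974) = 1/(sqrt(-6394 + 396**2) - 29974) = 1/(sqrt(-6394 + 156816) - 29974) = 1/(sqrt(150422) - 29974) = 1/(-29974 + sqrt(150422))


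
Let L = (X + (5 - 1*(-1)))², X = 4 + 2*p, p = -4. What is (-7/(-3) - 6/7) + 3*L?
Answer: 283/21 ≈ 13.476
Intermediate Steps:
X = -4 (X = 4 + 2*(-4) = 4 - 8 = -4)
L = 4 (L = (-4 + (5 - 1*(-1)))² = (-4 + (5 + 1))² = (-4 + 6)² = 2² = 4)
(-7/(-3) - 6/7) + 3*L = (-7/(-3) - 6/7) + 3*4 = (-7*(-⅓) - 6*⅐) + 12 = (7/3 - 6/7) + 12 = 31/21 + 12 = 283/21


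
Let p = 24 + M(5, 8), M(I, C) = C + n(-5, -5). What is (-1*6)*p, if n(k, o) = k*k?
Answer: -342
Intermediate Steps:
n(k, o) = k²
M(I, C) = 25 + C (M(I, C) = C + (-5)² = C + 25 = 25 + C)
p = 57 (p = 24 + (25 + 8) = 24 + 33 = 57)
(-1*6)*p = -1*6*57 = -6*57 = -342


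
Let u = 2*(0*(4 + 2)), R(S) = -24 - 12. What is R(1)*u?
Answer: 0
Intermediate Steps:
R(S) = -36
u = 0 (u = 2*(0*6) = 2*0 = 0)
R(1)*u = -36*0 = 0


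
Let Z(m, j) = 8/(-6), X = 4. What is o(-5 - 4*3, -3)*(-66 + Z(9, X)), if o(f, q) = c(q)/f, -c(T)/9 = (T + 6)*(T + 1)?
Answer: 3636/17 ≈ 213.88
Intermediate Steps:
Z(m, j) = -4/3 (Z(m, j) = 8*(-⅙) = -4/3)
c(T) = -9*(1 + T)*(6 + T) (c(T) = -9*(T + 6)*(T + 1) = -9*(6 + T)*(1 + T) = -9*(1 + T)*(6 + T))
o(f, q) = (-54 - 63*q - 9*q²)/f
o(-5 - 4*3, -3)*(-66 + Z(9, X)) = (9*(-6 - 1*(-3)² - 7*(-3))/(-5 - 4*3))*(-66 - 4/3) = (9*(-6 - 1*9 + 21)/(-5 - 12))*(-202/3) = (9*(-6 - 9 + 21)/(-17))*(-202/3) = (9*(-1/17)*6)*(-202/3) = -54/17*(-202/3) = 3636/17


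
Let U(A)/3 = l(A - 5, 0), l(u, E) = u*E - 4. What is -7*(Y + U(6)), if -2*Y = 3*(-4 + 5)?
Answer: 189/2 ≈ 94.500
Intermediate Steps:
l(u, E) = -4 + E*u (l(u, E) = E*u - 4 = -4 + E*u)
U(A) = -12 (U(A) = 3*(-4 + 0*(A - 5)) = 3*(-4 + 0*(-5 + A)) = 3*(-4 + 0) = 3*(-4) = -12)
Y = -3/2 (Y = -3*(-4 + 5)/2 = -3/2 ≈ -1.5000)
-7*(Y + U(6)) = -7*(-3/2 - 12) = -7*(-27/2) = 189/2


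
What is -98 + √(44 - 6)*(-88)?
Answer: -98 - 88*√38 ≈ -640.47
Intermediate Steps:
-98 + √(44 - 6)*(-88) = -98 + √38*(-88) = -98 - 88*√38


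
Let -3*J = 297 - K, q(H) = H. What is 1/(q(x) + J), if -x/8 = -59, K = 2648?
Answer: 3/3767 ≈ 0.00079639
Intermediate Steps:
x = 472 (x = -8*(-59) = 472)
J = 2351/3 (J = -(297 - 1*2648)/3 = -(297 - 2648)/3 = -⅓*(-2351) = 2351/3 ≈ 783.67)
1/(q(x) + J) = 1/(472 + 2351/3) = 1/(3767/3) = 3/3767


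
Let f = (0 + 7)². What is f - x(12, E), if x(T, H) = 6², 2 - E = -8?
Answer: 13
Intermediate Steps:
E = 10 (E = 2 - 1*(-8) = 2 + 8 = 10)
x(T, H) = 36
f = 49 (f = 7² = 49)
f - x(12, E) = 49 - 1*36 = 49 - 36 = 13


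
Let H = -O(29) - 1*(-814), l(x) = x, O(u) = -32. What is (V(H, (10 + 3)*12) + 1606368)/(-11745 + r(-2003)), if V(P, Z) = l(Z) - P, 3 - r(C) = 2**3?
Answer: -802839/5875 ≈ -136.65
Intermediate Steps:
r(C) = -5 (r(C) = 3 - 1*2**3 = 3 - 1*8 = 3 - 8 = -5)
H = 846 (H = -1*(-32) - 1*(-814) = 32 + 814 = 846)
V(P, Z) = Z - P
(V(H, (10 + 3)*12) + 1606368)/(-11745 + r(-2003)) = (((10 + 3)*12 - 1*846) + 1606368)/(-11745 - 5) = ((13*12 - 846) + 1606368)/(-11750) = ((156 - 846) + 1606368)*(-1/11750) = (-690 + 1606368)*(-1/11750) = 1605678*(-1/11750) = -802839/5875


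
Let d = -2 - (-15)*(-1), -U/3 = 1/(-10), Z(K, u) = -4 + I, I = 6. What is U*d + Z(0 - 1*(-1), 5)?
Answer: -31/10 ≈ -3.1000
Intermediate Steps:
Z(K, u) = 2 (Z(K, u) = -4 + 6 = 2)
U = 3/10 (U = -3/(-10) = -3*(-⅒) = 3/10 ≈ 0.30000)
d = -17 (d = -2 - 3*5 = -2 - 15 = -17)
U*d + Z(0 - 1*(-1), 5) = (3/10)*(-17) + 2 = -51/10 + 2 = -31/10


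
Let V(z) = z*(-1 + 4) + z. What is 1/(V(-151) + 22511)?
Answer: 1/21907 ≈ 4.5647e-5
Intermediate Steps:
V(z) = 4*z (V(z) = z*3 + z = 3*z + z = 4*z)
1/(V(-151) + 22511) = 1/(4*(-151) + 22511) = 1/(-604 + 22511) = 1/21907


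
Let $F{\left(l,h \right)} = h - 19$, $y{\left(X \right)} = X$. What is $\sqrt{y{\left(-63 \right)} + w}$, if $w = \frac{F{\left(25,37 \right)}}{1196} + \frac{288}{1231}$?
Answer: $\frac{3 i \sqrt{3778301162662}}{736138} \approx 7.9216 i$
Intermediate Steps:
$F{\left(l,h \right)} = -19 + h$
$w = \frac{183303}{736138}$ ($w = \frac{-19 + 37}{1196} + \frac{288}{1231} = 18 \cdot \frac{1}{1196} + 288 \cdot \frac{1}{1231} = \frac{9}{598} + \frac{288}{1231} = \frac{183303}{736138} \approx 0.24901$)
$\sqrt{y{\left(-63 \right)} + w} = \sqrt{-63 + \frac{183303}{736138}} = \sqrt{- \frac{46193391}{736138}} = \frac{3 i \sqrt{3778301162662}}{736138}$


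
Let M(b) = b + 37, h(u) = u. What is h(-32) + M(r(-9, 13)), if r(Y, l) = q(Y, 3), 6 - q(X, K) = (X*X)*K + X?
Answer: -223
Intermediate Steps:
q(X, K) = 6 - X - K*X² (q(X, K) = 6 - ((X*X)*K + X) = 6 - (X²*K + X) = 6 - (K*X² + X) = 6 - (X + K*X²) = 6 + (-X - K*X²) = 6 - X - K*X²)
r(Y, l) = 6 - Y - 3*Y² (r(Y, l) = 6 - Y - 1*3*Y² = 6 - Y - 3*Y²)
M(b) = 37 + b
h(-32) + M(r(-9, 13)) = -32 + (37 + (6 - 1*(-9) - 3*(-9)²)) = -32 + (37 + (6 + 9 - 3*81)) = -32 + (37 + (6 + 9 - 243)) = -32 + (37 - 228) = -32 - 191 = -223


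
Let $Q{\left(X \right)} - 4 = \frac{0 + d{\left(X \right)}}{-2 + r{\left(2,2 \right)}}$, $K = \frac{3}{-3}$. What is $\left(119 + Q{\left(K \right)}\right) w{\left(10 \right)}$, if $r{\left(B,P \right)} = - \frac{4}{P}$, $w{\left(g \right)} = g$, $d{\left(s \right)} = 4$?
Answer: $1220$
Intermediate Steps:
$K = -1$ ($K = 3 \left(- \frac{1}{3}\right) = -1$)
$Q{\left(X \right)} = 3$ ($Q{\left(X \right)} = 4 + \frac{0 + 4}{-2 - \frac{4}{2}} = 4 + \frac{4}{-2 - 2} = 4 + \frac{4}{-4} = 4 + 4 \left(- \frac{1}{4}\right) = 4 - 1 = 3$)
$\left(119 + Q{\left(K \right)}\right) w{\left(10 \right)} = \left(119 + 3\right) 10 = 122 \cdot 10 = 1220$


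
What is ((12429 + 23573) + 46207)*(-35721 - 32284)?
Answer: -5590623045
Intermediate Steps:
((12429 + 23573) + 46207)*(-35721 - 32284) = (36002 + 46207)*(-68005) = 82209*(-68005) = -5590623045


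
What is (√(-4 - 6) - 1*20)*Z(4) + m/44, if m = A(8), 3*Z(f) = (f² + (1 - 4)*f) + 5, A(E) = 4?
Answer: -659/11 + 3*I*√10 ≈ -59.909 + 9.4868*I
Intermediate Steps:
Z(f) = 5/3 - f + f²/3 (Z(f) = ((f² + (1 - 4)*f) + 5)/3 = ((f² - 3*f) + 5)/3 = (5 + f² - 3*f)/3 = 5/3 - f + f²/3)
m = 4
(√(-4 - 6) - 1*20)*Z(4) + m/44 = (√(-4 - 6) - 1*20)*(5/3 - 1*4 + (⅓)*4²) + 4/44 = (√(-10) - 20)*(5/3 - 4 + (⅓)*16) + 4*(1/44) = (I*√10 - 20)*(5/3 - 4 + 16/3) + 1/11 = (-20 + I*√10)*3 + 1/11 = (-60 + 3*I*√10) + 1/11 = -659/11 + 3*I*√10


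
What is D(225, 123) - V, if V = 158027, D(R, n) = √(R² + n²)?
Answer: -158027 + 3*√7306 ≈ -1.5777e+5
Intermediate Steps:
D(225, 123) - V = √(225² + 123²) - 1*158027 = √(50625 + 15129) - 158027 = √65754 - 158027 = 3*√7306 - 158027 = -158027 + 3*√7306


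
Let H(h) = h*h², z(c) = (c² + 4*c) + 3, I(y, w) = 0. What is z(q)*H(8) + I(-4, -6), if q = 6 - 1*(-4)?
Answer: 73216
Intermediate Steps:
q = 10 (q = 6 + 4 = 10)
z(c) = 3 + c² + 4*c
H(h) = h³
z(q)*H(8) + I(-4, -6) = (3 + 10² + 4*10)*8³ + 0 = (3 + 100 + 40)*512 + 0 = 143*512 + 0 = 73216 + 0 = 73216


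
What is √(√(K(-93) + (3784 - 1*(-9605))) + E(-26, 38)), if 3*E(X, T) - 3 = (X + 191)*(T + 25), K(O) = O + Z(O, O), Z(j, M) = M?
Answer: √(3466 + 9*√163) ≈ 59.841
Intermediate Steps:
K(O) = 2*O (K(O) = O + O = 2*O)
E(X, T) = 1 + (25 + T)*(191 + X)/3 (E(X, T) = 1 + ((X + 191)*(T + 25))/3 = 1 + ((191 + X)*(25 + T))/3 = 1 + ((25 + T)*(191 + X))/3 = 1 + (25 + T)*(191 + X)/3)
√(√(K(-93) + (3784 - 1*(-9605))) + E(-26, 38)) = √(√(2*(-93) + (3784 - 1*(-9605))) + (4778/3 + (25/3)*(-26) + (191/3)*38 + (⅓)*38*(-26))) = √(√(-186 + (3784 + 9605)) + (4778/3 - 650/3 + 7258/3 - 988/3)) = √(√(-186 + 13389) + 3466) = √(√13203 + 3466) = √(9*√163 + 3466) = √(3466 + 9*√163)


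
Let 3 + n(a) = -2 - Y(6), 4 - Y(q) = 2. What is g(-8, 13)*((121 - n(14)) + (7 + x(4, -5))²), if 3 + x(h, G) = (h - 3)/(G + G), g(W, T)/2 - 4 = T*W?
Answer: -28642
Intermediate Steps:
Y(q) = 2 (Y(q) = 4 - 1*2 = 4 - 2 = 2)
g(W, T) = 8 + 2*T*W (g(W, T) = 8 + 2*(T*W) = 8 + 2*T*W)
x(h, G) = -3 + (-3 + h)/(2*G) (x(h, G) = -3 + (h - 3)/(G + G) = -3 + (-3 + h)/((2*G)) = -3 + (-3 + h)*(1/(2*G)) = -3 + (-3 + h)/(2*G))
n(a) = -7 (n(a) = -3 + (-2 - 1*2) = -3 + (-2 - 2) = -3 - 4 = -7)
g(-8, 13)*((121 - n(14)) + (7 + x(4, -5))²) = (8 + 2*13*(-8))*((121 - 1*(-7)) + (7 + (½)*(-3 + 4 - 6*(-5))/(-5))²) = (8 - 208)*((121 + 7) + (7 + (½)*(-⅕)*(-3 + 4 + 30))²) = -200*(128 + (7 + (½)*(-⅕)*31)²) = -200*(128 + (7 - 31/10)²) = -200*(128 + (39/10)²) = -200*(128 + 1521/100) = -200*14321/100 = -28642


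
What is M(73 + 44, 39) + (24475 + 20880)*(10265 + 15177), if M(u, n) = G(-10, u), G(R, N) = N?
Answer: 1153922027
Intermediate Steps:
M(u, n) = u
M(73 + 44, 39) + (24475 + 20880)*(10265 + 15177) = (73 + 44) + (24475 + 20880)*(10265 + 15177) = 117 + 45355*25442 = 117 + 1153921910 = 1153922027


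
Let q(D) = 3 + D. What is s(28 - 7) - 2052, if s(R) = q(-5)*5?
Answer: -2062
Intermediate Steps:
s(R) = -10 (s(R) = (3 - 5)*5 = -2*5 = -10)
s(28 - 7) - 2052 = -10 - 2052 = -2062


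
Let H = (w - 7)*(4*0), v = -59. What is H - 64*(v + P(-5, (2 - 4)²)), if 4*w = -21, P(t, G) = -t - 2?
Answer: 3584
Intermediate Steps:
P(t, G) = -2 - t
w = -21/4 (w = (¼)*(-21) = -21/4 ≈ -5.2500)
H = 0 (H = (-21/4 - 7)*(4*0) = -49/4*0 = 0)
H - 64*(v + P(-5, (2 - 4)²)) = 0 - 64*(-59 + (-2 - 1*(-5))) = 0 - 64*(-59 + (-2 + 5)) = 0 - 64*(-59 + 3) = 0 - 64*(-56) = 0 - 1*(-3584) = 0 + 3584 = 3584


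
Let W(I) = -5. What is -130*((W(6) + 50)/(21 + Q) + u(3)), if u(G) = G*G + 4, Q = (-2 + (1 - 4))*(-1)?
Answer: -1915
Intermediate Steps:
Q = 5 (Q = (-2 - 3)*(-1) = -5*(-1) = 5)
u(G) = 4 + G² (u(G) = G² + 4 = 4 + G²)
-130*((W(6) + 50)/(21 + Q) + u(3)) = -130*((-5 + 50)/(21 + 5) + (4 + 3²)) = -130*(45/26 + (4 + 9)) = -130*(45*(1/26) + 13) = -130*(45/26 + 13) = -130*383/26 = -1915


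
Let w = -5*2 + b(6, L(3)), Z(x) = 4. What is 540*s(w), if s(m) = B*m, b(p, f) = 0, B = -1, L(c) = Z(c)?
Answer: 5400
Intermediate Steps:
L(c) = 4
w = -10 (w = -5*2 + 0 = -10 + 0 = -10)
s(m) = -m
540*s(w) = 540*(-1*(-10)) = 540*10 = 5400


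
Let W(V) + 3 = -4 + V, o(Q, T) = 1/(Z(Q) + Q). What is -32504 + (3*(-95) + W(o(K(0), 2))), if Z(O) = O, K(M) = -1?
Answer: -65593/2 ≈ -32797.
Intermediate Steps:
o(Q, T) = 1/(2*Q) (o(Q, T) = 1/(Q + Q) = 1/(2*Q))
W(V) = -7 + V (W(V) = -3 + (-4 + V) = -7 + V)
-32504 + (3*(-95) + W(o(K(0), 2))) = -32504 + (3*(-95) + (-7 + (½)/(-1))) = -32504 + (-285 + (-7 + (½)*(-1))) = -32504 + (-285 + (-7 - ½)) = -32504 + (-285 - 15/2) = -32504 - 585/2 = -65593/2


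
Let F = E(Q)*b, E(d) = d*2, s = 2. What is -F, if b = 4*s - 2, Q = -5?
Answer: 60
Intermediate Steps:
E(d) = 2*d
b = 6 (b = 4*2 - 2 = 8 - 2 = 6)
F = -60 (F = (2*(-5))*6 = -10*6 = -60)
-F = -1*(-60) = 60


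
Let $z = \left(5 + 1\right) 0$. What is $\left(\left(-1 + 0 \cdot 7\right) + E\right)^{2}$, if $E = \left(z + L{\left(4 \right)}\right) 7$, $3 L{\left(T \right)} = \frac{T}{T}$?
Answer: $\frac{16}{9} \approx 1.7778$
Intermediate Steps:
$L{\left(T \right)} = \frac{1}{3}$ ($L{\left(T \right)} = \frac{T \frac{1}{T}}{3} = \frac{1}{3} \cdot 1 = \frac{1}{3}$)
$z = 0$ ($z = 6 \cdot 0 = 0$)
$E = \frac{7}{3}$ ($E = \left(0 + \frac{1}{3}\right) 7 = \frac{1}{3} \cdot 7 = \frac{7}{3} \approx 2.3333$)
$\left(\left(-1 + 0 \cdot 7\right) + E\right)^{2} = \left(\left(-1 + 0 \cdot 7\right) + \frac{7}{3}\right)^{2} = \left(\left(-1 + 0\right) + \frac{7}{3}\right)^{2} = \left(-1 + \frac{7}{3}\right)^{2} = \left(\frac{4}{3}\right)^{2} = \frac{16}{9}$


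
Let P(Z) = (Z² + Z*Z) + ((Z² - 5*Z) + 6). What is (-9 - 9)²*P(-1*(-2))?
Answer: 2592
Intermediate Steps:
P(Z) = 6 - 5*Z + 3*Z² (P(Z) = (Z² + Z²) + (6 + Z² - 5*Z) = 2*Z² + (6 + Z² - 5*Z) = 6 - 5*Z + 3*Z²)
(-9 - 9)²*P(-1*(-2)) = (-9 - 9)²*(6 - (-5)*(-2) + 3*(-1*(-2))²) = (-18)²*(6 - 5*2 + 3*2²) = 324*(6 - 10 + 3*4) = 324*(6 - 10 + 12) = 324*8 = 2592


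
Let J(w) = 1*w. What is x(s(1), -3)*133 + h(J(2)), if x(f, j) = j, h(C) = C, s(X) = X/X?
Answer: -397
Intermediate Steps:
s(X) = 1
J(w) = w
x(s(1), -3)*133 + h(J(2)) = -3*133 + 2 = -399 + 2 = -397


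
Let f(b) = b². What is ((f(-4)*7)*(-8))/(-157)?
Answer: 896/157 ≈ 5.7070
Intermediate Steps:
((f(-4)*7)*(-8))/(-157) = (((-4)²*7)*(-8))/(-157) = ((16*7)*(-8))*(-1/157) = (112*(-8))*(-1/157) = -896*(-1/157) = 896/157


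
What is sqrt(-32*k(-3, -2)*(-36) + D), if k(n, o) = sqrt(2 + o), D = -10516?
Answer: 2*I*sqrt(2629) ≈ 102.55*I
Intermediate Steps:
sqrt(-32*k(-3, -2)*(-36) + D) = sqrt(-32*sqrt(2 - 2)*(-36) - 10516) = sqrt(-32*sqrt(0)*(-36) - 10516) = sqrt(-32*0*(-36) - 10516) = sqrt(0*(-36) - 10516) = sqrt(0 - 10516) = sqrt(-10516) = 2*I*sqrt(2629)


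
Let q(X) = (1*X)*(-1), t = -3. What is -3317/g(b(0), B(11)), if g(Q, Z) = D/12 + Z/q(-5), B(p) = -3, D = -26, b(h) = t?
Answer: 99510/83 ≈ 1198.9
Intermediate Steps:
q(X) = -X (q(X) = X*(-1) = -X)
b(h) = -3
g(Q, Z) = -13/6 + Z/5 (g(Q, Z) = -26/12 + Z/((-1*(-5))) = -26*1/12 + Z/5 = -13/6 + Z*(1/5) = -13/6 + Z/5)
-3317/g(b(0), B(11)) = -3317/(-13/6 + (1/5)*(-3)) = -3317/(-13/6 - 3/5) = -3317/(-83/30) = -3317*(-30/83) = 99510/83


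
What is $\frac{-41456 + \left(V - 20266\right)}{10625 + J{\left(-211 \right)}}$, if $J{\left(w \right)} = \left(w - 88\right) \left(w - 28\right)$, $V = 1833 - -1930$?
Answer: $- \frac{57959}{82086} \approx -0.70608$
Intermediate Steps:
$V = 3763$ ($V = 1833 + 1930 = 3763$)
$J{\left(w \right)} = \left(-88 + w\right) \left(-28 + w\right)$
$\frac{-41456 + \left(V - 20266\right)}{10625 + J{\left(-211 \right)}} = \frac{-41456 + \left(3763 - 20266\right)}{10625 + \left(2464 + \left(-211\right)^{2} - -24476\right)} = \frac{-41456 + \left(3763 - 20266\right)}{10625 + \left(2464 + 44521 + 24476\right)} = \frac{-41456 - 16503}{10625 + 71461} = - \frac{57959}{82086}$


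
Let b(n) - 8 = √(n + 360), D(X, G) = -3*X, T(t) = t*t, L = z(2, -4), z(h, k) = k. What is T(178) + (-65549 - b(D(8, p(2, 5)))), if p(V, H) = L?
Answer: -33873 - 4*√21 ≈ -33891.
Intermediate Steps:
L = -4
T(t) = t²
p(V, H) = -4
b(n) = 8 + √(360 + n) (b(n) = 8 + √(n + 360) = 8 + √(360 + n))
T(178) + (-65549 - b(D(8, p(2, 5)))) = 178² + (-65549 - (8 + √(360 - 3*8))) = 31684 + (-65549 - (8 + √(360 - 24))) = 31684 + (-65549 - (8 + √336)) = 31684 + (-65549 - (8 + 4*√21)) = 31684 + (-65549 + (-8 - 4*√21)) = 31684 + (-65557 - 4*√21) = -33873 - 4*√21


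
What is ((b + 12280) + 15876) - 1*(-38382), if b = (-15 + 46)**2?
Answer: 67499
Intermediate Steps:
b = 961 (b = 31**2 = 961)
((b + 12280) + 15876) - 1*(-38382) = ((961 + 12280) + 15876) - 1*(-38382) = (13241 + 15876) + 38382 = 29117 + 38382 = 67499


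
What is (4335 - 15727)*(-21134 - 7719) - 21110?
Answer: 328672266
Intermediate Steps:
(4335 - 15727)*(-21134 - 7719) - 21110 = -11392*(-28853) - 21110 = 328693376 - 21110 = 328672266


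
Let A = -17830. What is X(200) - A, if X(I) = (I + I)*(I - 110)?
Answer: 53830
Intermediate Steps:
X(I) = 2*I*(-110 + I) (X(I) = (2*I)*(-110 + I) = 2*I*(-110 + I))
X(200) - A = 2*200*(-110 + 200) - 1*(-17830) = 2*200*90 + 17830 = 36000 + 17830 = 53830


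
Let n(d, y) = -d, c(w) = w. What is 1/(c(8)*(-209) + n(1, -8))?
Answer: -1/1673 ≈ -0.00059773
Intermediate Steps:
1/(c(8)*(-209) + n(1, -8)) = 1/(8*(-209) - 1*1) = 1/(-1672 - 1) = 1/(-1673) = -1/1673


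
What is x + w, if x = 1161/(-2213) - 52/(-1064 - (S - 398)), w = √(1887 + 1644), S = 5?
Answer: -663955/1484923 + √3531 ≈ 58.975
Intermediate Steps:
w = √3531 ≈ 59.422
x = -663955/1484923 (x = 1161/(-2213) - 52/(-1064 - (5 - 398)) = 1161*(-1/2213) - 52/(-1064 - 1*(-393)) = -1161/2213 - 52/(-1064 + 393) = -1161/2213 - 52/(-671) = -1161/2213 - 52*(-1/671) = -1161/2213 + 52/671 = -663955/1484923 ≈ -0.44713)
x + w = -663955/1484923 + √3531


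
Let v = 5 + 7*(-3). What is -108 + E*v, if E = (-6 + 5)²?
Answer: -124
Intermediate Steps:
E = 1 (E = (-1)² = 1)
v = -16 (v = 5 - 21 = -16)
-108 + E*v = -108 + 1*(-16) = -108 - 16 = -124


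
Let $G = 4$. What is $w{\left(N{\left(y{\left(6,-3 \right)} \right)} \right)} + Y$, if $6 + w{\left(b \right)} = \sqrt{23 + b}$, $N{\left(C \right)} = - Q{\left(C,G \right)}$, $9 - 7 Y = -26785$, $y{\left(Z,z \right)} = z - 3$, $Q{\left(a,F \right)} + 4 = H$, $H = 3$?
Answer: $\frac{26752}{7} + 2 \sqrt{6} \approx 3826.6$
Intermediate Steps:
$Q{\left(a,F \right)} = -1$ ($Q{\left(a,F \right)} = -4 + 3 = -1$)
$y{\left(Z,z \right)} = -3 + z$ ($y{\left(Z,z \right)} = z - 3 = -3 + z$)
$Y = \frac{26794}{7}$ ($Y = \frac{9}{7} - - \frac{26785}{7} = \frac{9}{7} + \frac{26785}{7} = \frac{26794}{7} \approx 3827.7$)
$N{\left(C \right)} = 1$ ($N{\left(C \right)} = \left(-1\right) \left(-1\right) = 1$)
$w{\left(b \right)} = -6 + \sqrt{23 + b}$
$w{\left(N{\left(y{\left(6,-3 \right)} \right)} \right)} + Y = \left(-6 + \sqrt{23 + 1}\right) + \frac{26794}{7} = \left(-6 + \sqrt{24}\right) + \frac{26794}{7} = \left(-6 + 2 \sqrt{6}\right) + \frac{26794}{7} = \frac{26752}{7} + 2 \sqrt{6}$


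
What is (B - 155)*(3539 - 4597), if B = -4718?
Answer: 5155634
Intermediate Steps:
(B - 155)*(3539 - 4597) = (-4718 - 155)*(3539 - 4597) = -4873*(-1058) = 5155634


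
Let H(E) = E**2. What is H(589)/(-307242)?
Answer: -346921/307242 ≈ -1.1291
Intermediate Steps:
H(589)/(-307242) = 589**2/(-307242) = 346921*(-1/307242) = -346921/307242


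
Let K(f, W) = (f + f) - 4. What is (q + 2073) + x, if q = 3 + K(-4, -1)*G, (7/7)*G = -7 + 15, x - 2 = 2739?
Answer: 4721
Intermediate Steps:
x = 2741 (x = 2 + 2739 = 2741)
K(f, W) = -4 + 2*f (K(f, W) = 2*f - 4 = -4 + 2*f)
G = 8 (G = -7 + 15 = 8)
q = -93 (q = 3 + (-4 + 2*(-4))*8 = 3 + (-4 - 8)*8 = 3 - 12*8 = 3 - 96 = -93)
(q + 2073) + x = (-93 + 2073) + 2741 = 1980 + 2741 = 4721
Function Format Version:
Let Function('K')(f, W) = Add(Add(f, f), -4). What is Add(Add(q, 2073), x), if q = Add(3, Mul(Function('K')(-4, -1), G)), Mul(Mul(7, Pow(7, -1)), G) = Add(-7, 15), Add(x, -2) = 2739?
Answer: 4721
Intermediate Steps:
x = 2741 (x = Add(2, 2739) = 2741)
Function('K')(f, W) = Add(-4, Mul(2, f)) (Function('K')(f, W) = Add(Mul(2, f), -4) = Add(-4, Mul(2, f)))
G = 8 (G = Add(-7, 15) = 8)
q = -93 (q = Add(3, Mul(Add(-4, Mul(2, -4)), 8)) = Add(3, Mul(Add(-4, -8), 8)) = Add(3, Mul(-12, 8)) = Add(3, -96) = -93)
Add(Add(q, 2073), x) = Add(Add(-93, 2073), 2741) = Add(1980, 2741) = 4721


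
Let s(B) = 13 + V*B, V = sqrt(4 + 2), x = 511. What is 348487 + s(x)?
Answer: 348500 + 511*sqrt(6) ≈ 3.4975e+5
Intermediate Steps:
V = sqrt(6) ≈ 2.4495
s(B) = 13 + B*sqrt(6) (s(B) = 13 + sqrt(6)*B = 13 + B*sqrt(6))
348487 + s(x) = 348487 + (13 + 511*sqrt(6)) = 348500 + 511*sqrt(6)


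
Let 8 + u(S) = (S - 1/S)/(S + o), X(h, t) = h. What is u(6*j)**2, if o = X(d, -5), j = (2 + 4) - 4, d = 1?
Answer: 7225/144 ≈ 50.174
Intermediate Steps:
j = 2 (j = 6 - 4 = 2)
o = 1
u(S) = -8 + (S - 1/S)/(1 + S) (u(S) = -8 + (S - 1/S)/(S + 1) = -8 + (S - 1/S)/(1 + S))
u(6*j)**2 = (-7 - 1/(6*2))**2 = (-7 - 1/12)**2 = (-85/12)**2 = 7225/144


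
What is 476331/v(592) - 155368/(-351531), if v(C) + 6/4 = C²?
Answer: 443791540922/246396866175 ≈ 1.8011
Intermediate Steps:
v(C) = -3/2 + C²
476331/v(592) - 155368/(-351531) = 476331/(-3/2 + 592²) - 155368/(-351531) = 476331/(-3/2 + 350464) - 155368*(-1/351531) = 476331/(700925/2) + 155368/351531 = 476331*(2/700925) + 155368/351531 = 952662/700925 + 155368/351531 = 443791540922/246396866175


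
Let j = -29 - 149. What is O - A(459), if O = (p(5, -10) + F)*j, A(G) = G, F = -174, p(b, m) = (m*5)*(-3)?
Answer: 3813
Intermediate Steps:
p(b, m) = -15*m (p(b, m) = (5*m)*(-3) = -15*m)
j = -178
O = 4272 (O = (-15*(-10) - 174)*(-178) = (150 - 174)*(-178) = -24*(-178) = 4272)
O - A(459) = 4272 - 1*459 = 4272 - 459 = 3813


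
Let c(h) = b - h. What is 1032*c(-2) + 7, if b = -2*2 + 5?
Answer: 3103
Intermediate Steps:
b = 1 (b = -4 + 5 = 1)
c(h) = 1 - h
1032*c(-2) + 7 = 1032*(1 - 1*(-2)) + 7 = 1032*(1 + 2) + 7 = 1032*3 + 7 = 3096 + 7 = 3103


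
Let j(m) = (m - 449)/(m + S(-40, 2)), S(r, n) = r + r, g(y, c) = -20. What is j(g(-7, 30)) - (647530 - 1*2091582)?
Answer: 144405669/100 ≈ 1.4441e+6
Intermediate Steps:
S(r, n) = 2*r
j(m) = (-449 + m)/(-80 + m) (j(m) = (m - 449)/(m + 2*(-40)) = (-449 + m)/(m - 80) = (-449 + m)/(-80 + m))
j(g(-7, 30)) - (647530 - 1*2091582) = (-449 - 20)/(-80 - 20) - (647530 - 1*2091582) = -469/(-100) - (647530 - 2091582) = -1/100*(-469) - 1*(-1444052) = 469/100 + 1444052 = 144405669/100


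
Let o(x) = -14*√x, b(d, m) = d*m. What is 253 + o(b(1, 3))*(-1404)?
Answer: 253 + 19656*√3 ≈ 34298.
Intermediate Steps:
253 + o(b(1, 3))*(-1404) = 253 - 14*√3*(-1404) = 253 + 19656*√3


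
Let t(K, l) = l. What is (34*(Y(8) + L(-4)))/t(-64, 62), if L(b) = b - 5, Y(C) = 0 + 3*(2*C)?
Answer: 663/31 ≈ 21.387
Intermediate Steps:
Y(C) = 6*C (Y(C) = 0 + 6*C = 6*C)
L(b) = -5 + b
(34*(Y(8) + L(-4)))/t(-64, 62) = (34*(6*8 + (-5 - 4)))/62 = (34*(48 - 9))*(1/62) = (34*39)*(1/62) = 1326*(1/62) = 663/31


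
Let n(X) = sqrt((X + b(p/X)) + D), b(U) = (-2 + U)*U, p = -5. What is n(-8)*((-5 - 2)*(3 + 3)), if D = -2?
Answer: -21*I*sqrt(695)/4 ≈ -138.41*I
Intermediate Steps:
b(U) = U*(-2 + U)
n(X) = sqrt(-2 + X - 5*(-2 - 5/X)/X) (n(X) = sqrt((X + (-5/X)*(-2 - 5/X)) - 2) = sqrt((X - 5*(-2 - 5/X)/X) - 2) = sqrt(-2 + X - 5*(-2 - 5/X)/X))
n(-8)*((-5 - 2)*(3 + 3)) = sqrt(-2 - 8 + 10/(-8) + 25/(-8)**2)*((-5 - 2)*(3 + 3)) = sqrt(-2 - 8 + 10*(-1/8) + 25*(1/64))*(-7*6) = sqrt(-2 - 8 - 5/4 + 25/64)*(-42) = sqrt(-695/64)*(-42) = (I*sqrt(695)/8)*(-42) = -21*I*sqrt(695)/4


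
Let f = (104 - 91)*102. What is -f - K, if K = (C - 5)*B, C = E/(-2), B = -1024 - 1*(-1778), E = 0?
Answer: 2444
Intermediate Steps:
B = 754 (B = -1024 + 1778 = 754)
C = 0 (C = 0/(-2) = 0*(-1/2) = 0)
f = 1326 (f = 13*102 = 1326)
K = -3770 (K = (0 - 5)*754 = -5*754 = -3770)
-f - K = -1*1326 - 1*(-3770) = -1326 + 3770 = 2444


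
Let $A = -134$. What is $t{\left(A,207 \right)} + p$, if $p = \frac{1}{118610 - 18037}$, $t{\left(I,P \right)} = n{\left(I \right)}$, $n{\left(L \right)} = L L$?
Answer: $\frac{1805888789}{100573} \approx 17956.0$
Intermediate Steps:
$n{\left(L \right)} = L^{2}$
$t{\left(I,P \right)} = I^{2}$
$p = \frac{1}{100573} \approx 9.943 \cdot 10^{-6}$
$t{\left(A,207 \right)} + p = \left(-134\right)^{2} + \frac{1}{100573} = 17956 + \frac{1}{100573} = \frac{1805888789}{100573}$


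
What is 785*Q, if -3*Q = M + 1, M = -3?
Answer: 1570/3 ≈ 523.33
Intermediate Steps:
Q = ⅔ (Q = -(-3 + 1)/3 = -⅓*(-2) = ⅔ ≈ 0.66667)
785*Q = 785*(⅔) = 1570/3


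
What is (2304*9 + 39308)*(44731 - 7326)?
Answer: 2245945820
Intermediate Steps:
(2304*9 + 39308)*(44731 - 7326) = (20736 + 39308)*37405 = 60044*37405 = 2245945820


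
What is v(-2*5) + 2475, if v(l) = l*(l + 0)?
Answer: 2575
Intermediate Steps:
v(l) = l**2 (v(l) = l*l = l**2)
v(-2*5) + 2475 = (-2*5)**2 + 2475 = (-10)**2 + 2475 = 100 + 2475 = 2575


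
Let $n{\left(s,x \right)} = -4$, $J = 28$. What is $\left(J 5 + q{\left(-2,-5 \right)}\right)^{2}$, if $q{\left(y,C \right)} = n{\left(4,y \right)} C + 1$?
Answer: $25921$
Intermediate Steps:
$q{\left(y,C \right)} = 1 - 4 C$ ($q{\left(y,C \right)} = - 4 C + 1 = 1 - 4 C$)
$\left(J 5 + q{\left(-2,-5 \right)}\right)^{2} = \left(28 \cdot 5 + \left(1 - -20\right)\right)^{2} = \left(140 + \left(1 + 20\right)\right)^{2} = \left(140 + 21\right)^{2} = 161^{2} = 25921$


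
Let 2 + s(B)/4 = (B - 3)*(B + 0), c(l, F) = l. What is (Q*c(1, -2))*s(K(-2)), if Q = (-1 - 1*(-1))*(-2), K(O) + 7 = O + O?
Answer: 0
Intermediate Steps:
K(O) = -7 + 2*O (K(O) = -7 + (O + O) = -7 + 2*O)
s(B) = -8 + 4*B*(-3 + B) (s(B) = -8 + 4*((B - 3)*(B + 0)) = -8 + 4*((-3 + B)*B) = -8 + 4*(B*(-3 + B)) = -8 + 4*B*(-3 + B))
Q = 0 (Q = (-1 + 1)*(-2) = 0*(-2) = 0)
(Q*c(1, -2))*s(K(-2)) = (0*1)*(-8 - 12*(-7 + 2*(-2)) + 4*(-7 + 2*(-2))**2) = 0*(-8 - 12*(-7 - 4) + 4*(-7 - 4)**2) = 0*(-8 - 12*(-11) + 4*(-11)**2) = 0*(-8 + 132 + 4*121) = 0*(-8 + 132 + 484) = 0*608 = 0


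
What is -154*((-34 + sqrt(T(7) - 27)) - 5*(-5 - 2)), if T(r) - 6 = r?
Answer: -154 - 154*I*sqrt(14) ≈ -154.0 - 576.21*I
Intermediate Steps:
T(r) = 6 + r
-154*((-34 + sqrt(T(7) - 27)) - 5*(-5 - 2)) = -154*((-34 + sqrt((6 + 7) - 27)) - 5*(-5 - 2)) = -154*((-34 + sqrt(13 - 27)) - 5*(-7)) = -154*((-34 + sqrt(-14)) + 35) = -154*((-34 + I*sqrt(14)) + 35) = -154*(1 + I*sqrt(14)) = -154 - 154*I*sqrt(14)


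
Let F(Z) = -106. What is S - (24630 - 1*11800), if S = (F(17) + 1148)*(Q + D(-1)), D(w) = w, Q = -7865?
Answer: -8209202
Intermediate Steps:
S = -8196372 (S = (-106 + 1148)*(-7865 - 1) = 1042*(-7866) = -8196372)
S - (24630 - 1*11800) = -8196372 - (24630 - 1*11800) = -8196372 - (24630 - 11800) = -8196372 - 1*12830 = -8196372 - 12830 = -8209202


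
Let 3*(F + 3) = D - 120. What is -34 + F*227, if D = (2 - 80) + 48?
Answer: -12065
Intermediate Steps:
D = -30 (D = -78 + 48 = -30)
F = -53 (F = -3 + (-30 - 120)/3 = -3 + (⅓)*(-150) = -3 - 50 = -53)
-34 + F*227 = -34 - 53*227 = -34 - 12031 = -12065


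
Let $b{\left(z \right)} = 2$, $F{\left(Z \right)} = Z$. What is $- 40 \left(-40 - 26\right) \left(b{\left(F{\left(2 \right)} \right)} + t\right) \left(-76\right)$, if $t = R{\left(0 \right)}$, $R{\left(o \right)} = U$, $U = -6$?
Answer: $802560$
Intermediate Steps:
$R{\left(o \right)} = -6$
$t = -6$
$- 40 \left(-40 - 26\right) \left(b{\left(F{\left(2 \right)} \right)} + t\right) \left(-76\right) = - 40 \left(-40 - 26\right) \left(2 - 6\right) \left(-76\right) = - 40 \left(\left(-66\right) \left(-4\right)\right) \left(-76\right) = \left(-40\right) 264 \left(-76\right) = \left(-10560\right) \left(-76\right) = 802560$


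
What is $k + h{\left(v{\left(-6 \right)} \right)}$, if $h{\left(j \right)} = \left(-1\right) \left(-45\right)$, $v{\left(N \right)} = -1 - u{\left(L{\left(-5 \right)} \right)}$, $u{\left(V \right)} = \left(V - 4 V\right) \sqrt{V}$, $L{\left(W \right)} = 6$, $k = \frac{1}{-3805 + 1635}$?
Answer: $\frac{97649}{2170} \approx 45.0$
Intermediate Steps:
$k = - \frac{1}{2170}$ ($k = \frac{1}{-2170} = - \frac{1}{2170} \approx -0.00046083$)
$u{\left(V \right)} = - 3 V^{\frac{3}{2}}$ ($u{\left(V \right)} = - 3 V \sqrt{V} = - 3 V^{\frac{3}{2}}$)
$v{\left(N \right)} = -1 + 18 \sqrt{6}$ ($v{\left(N \right)} = -1 - - 3 \cdot 6^{\frac{3}{2}} = -1 - - 3 \cdot 6 \sqrt{6} = -1 - - 18 \sqrt{6} = -1 + 18 \sqrt{6}$)
$h{\left(j \right)} = 45$
$k + h{\left(v{\left(-6 \right)} \right)} = - \frac{1}{2170} + 45 = \frac{97649}{2170}$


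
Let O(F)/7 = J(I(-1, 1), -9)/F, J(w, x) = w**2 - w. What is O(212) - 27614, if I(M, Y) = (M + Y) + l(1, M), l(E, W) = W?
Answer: -2927077/106 ≈ -27614.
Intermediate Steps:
I(M, Y) = Y + 2*M (I(M, Y) = (M + Y) + M = Y + 2*M)
O(F) = 14/F (O(F) = 7*(((1 + 2*(-1))*(-1 + (1 + 2*(-1))))/F) = 7*(((1 - 2)*(-1 + (1 - 2)))/F) = 7*((-(-1 - 1))/F) = 7*((-1*(-2))/F) = 7*(2/F) = 14/F)
O(212) - 27614 = 14/212 - 27614 = 14*(1/212) - 27614 = 7/106 - 27614 = -2927077/106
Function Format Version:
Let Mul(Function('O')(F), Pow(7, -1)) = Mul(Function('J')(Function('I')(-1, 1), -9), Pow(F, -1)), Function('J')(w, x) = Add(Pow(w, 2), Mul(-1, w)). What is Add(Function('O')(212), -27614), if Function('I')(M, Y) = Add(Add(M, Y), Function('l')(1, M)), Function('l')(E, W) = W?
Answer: Rational(-2927077, 106) ≈ -27614.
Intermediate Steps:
Function('I')(M, Y) = Add(Y, Mul(2, M)) (Function('I')(M, Y) = Add(Add(M, Y), M) = Add(Y, Mul(2, M)))
Function('O')(F) = Mul(14, Pow(F, -1)) (Function('O')(F) = Mul(7, Mul(Mul(Add(1, Mul(2, -1)), Add(-1, Add(1, Mul(2, -1)))), Pow(F, -1))) = Mul(7, Mul(Mul(Add(1, -2), Add(-1, Add(1, -2))), Pow(F, -1))) = Mul(7, Mul(Mul(-1, Add(-1, -1)), Pow(F, -1))) = Mul(7, Mul(Mul(-1, -2), Pow(F, -1))) = Mul(7, Mul(2, Pow(F, -1))) = Mul(14, Pow(F, -1)))
Add(Function('O')(212), -27614) = Add(Mul(14, Pow(212, -1)), -27614) = Add(Mul(14, Rational(1, 212)), -27614) = Add(Rational(7, 106), -27614) = Rational(-2927077, 106)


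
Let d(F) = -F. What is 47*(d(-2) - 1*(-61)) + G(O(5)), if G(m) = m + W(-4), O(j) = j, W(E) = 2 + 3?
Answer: 2971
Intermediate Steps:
W(E) = 5
G(m) = 5 + m (G(m) = m + 5 = 5 + m)
47*(d(-2) - 1*(-61)) + G(O(5)) = 47*(-1*(-2) - 1*(-61)) + (5 + 5) = 47*(2 + 61) + 10 = 47*63 + 10 = 2961 + 10 = 2971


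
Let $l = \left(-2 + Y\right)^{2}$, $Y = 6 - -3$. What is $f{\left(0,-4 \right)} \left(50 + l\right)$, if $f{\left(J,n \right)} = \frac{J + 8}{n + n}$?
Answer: $-99$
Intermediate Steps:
$f{\left(J,n \right)} = \frac{8 + J}{2 n}$
$Y = 9$ ($Y = 6 + 3 = 9$)
$l = 49$ ($l = \left(-2 + 9\right)^{2} = 7^{2} = 49$)
$f{\left(0,-4 \right)} \left(50 + l\right) = \frac{8 + 0}{2 \left(-4\right)} \left(50 + 49\right) = \frac{1}{2} \left(- \frac{1}{4}\right) 8 \cdot 99 = \left(-1\right) 99 = -99$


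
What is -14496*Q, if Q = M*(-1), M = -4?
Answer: -57984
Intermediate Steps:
Q = 4 (Q = -4*(-1) = 4)
-14496*Q = -14496*4 = -57984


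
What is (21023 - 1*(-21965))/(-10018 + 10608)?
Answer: 21494/295 ≈ 72.861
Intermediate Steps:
(21023 - 1*(-21965))/(-10018 + 10608) = (21023 + 21965)/590 = 42988*(1/590) = 21494/295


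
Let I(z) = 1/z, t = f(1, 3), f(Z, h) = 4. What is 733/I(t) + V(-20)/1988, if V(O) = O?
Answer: 1457199/497 ≈ 2932.0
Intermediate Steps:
t = 4
733/I(t) + V(-20)/1988 = 733/(1/4) - 20/1988 = 733/(¼) - 20*1/1988 = 733*4 - 5/497 = 2932 - 5/497 = 1457199/497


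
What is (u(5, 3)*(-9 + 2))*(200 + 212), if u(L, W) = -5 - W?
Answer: 23072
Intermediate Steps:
(u(5, 3)*(-9 + 2))*(200 + 212) = ((-5 - 1*3)*(-9 + 2))*(200 + 212) = ((-5 - 3)*(-7))*412 = -8*(-7)*412 = 56*412 = 23072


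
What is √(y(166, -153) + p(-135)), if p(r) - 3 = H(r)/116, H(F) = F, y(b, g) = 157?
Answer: 5*√21373/58 ≈ 12.603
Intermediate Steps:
p(r) = 3 + r/116
√(y(166, -153) + p(-135)) = √(157 + (3 + (1/116)*(-135))) = √(157 + (3 - 135/116)) = √(157 + 213/116) = √(18425/116) = 5*√21373/58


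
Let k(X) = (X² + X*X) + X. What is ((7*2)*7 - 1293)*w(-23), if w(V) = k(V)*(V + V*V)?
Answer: -625833450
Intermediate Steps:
k(X) = X + 2*X² (k(X) = (X² + X²) + X = 2*X² + X = X + 2*X²)
w(V) = V*(1 + 2*V)*(V + V²) (w(V) = (V*(1 + 2*V))*(V + V*V) = (V*(1 + 2*V))*(V + V²) = V*(1 + 2*V)*(V + V²))
((7*2)*7 - 1293)*w(-23) = ((7*2)*7 - 1293)*((-23)²*(1 - 23)*(1 + 2*(-23))) = (14*7 - 1293)*(529*(-22)*(1 - 46)) = (98 - 1293)*(529*(-22)*(-45)) = -1195*523710 = -625833450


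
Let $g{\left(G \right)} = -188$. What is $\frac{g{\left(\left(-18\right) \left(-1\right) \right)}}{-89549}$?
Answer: $\frac{188}{89549} \approx 0.0020994$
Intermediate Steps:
$\frac{g{\left(\left(-18\right) \left(-1\right) \right)}}{-89549} = - \frac{188}{-89549} = \left(-188\right) \left(- \frac{1}{89549}\right) = \frac{188}{89549}$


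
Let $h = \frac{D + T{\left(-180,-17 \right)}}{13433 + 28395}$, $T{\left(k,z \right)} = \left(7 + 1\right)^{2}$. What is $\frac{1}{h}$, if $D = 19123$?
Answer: $\frac{41828}{19187} \approx 2.18$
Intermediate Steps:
$T{\left(k,z \right)} = 64$ ($T{\left(k,z \right)} = 8^{2} = 64$)
$h = \frac{19187}{41828}$ ($h = \frac{19123 + 64}{13433 + 28395} = \frac{19187}{41828} \approx 0.45871$)
$\frac{1}{h} = \frac{1}{\frac{19187}{41828}} = \frac{41828}{19187}$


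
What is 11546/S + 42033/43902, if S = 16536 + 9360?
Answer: 44316085/31580172 ≈ 1.4033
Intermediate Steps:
S = 25896
11546/S + 42033/43902 = 11546/25896 + 42033/43902 = 11546*(1/25896) + 42033*(1/43902) = 5773/12948 + 14011/14634 = 44316085/31580172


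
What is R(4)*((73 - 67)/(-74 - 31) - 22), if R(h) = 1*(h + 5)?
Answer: -6948/35 ≈ -198.51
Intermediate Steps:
R(h) = 5 + h (R(h) = 1*(5 + h) = 5 + h)
R(4)*((73 - 67)/(-74 - 31) - 22) = (5 + 4)*((73 - 67)/(-74 - 31) - 22) = 9*(6/(-105) - 22) = 9*(6*(-1/105) - 22) = 9*(-2/35 - 22) = 9*(-772/35) = -6948/35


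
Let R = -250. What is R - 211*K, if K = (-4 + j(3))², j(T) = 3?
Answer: -461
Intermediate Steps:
K = 1 (K = (-4 + 3)² = (-1)² = 1)
R - 211*K = -250 - 211*1 = -250 - 211 = -461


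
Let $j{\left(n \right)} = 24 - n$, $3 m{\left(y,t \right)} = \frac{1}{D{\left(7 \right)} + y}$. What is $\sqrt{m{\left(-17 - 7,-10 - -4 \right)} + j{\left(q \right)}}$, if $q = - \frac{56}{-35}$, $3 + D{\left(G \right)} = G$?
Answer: $\frac{\sqrt{20145}}{30} \approx 4.7311$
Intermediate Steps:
$D{\left(G \right)} = -3 + G$
$m{\left(y,t \right)} = \frac{1}{3 \left(4 + y\right)}$ ($m{\left(y,t \right)} = \frac{1}{3 \left(\left(-3 + 7\right) + y\right)} = \frac{1}{3 \left(4 + y\right)}$)
$q = \frac{8}{5}$ ($q = \left(-56\right) \left(- \frac{1}{35}\right) = \frac{8}{5} \approx 1.6$)
$\sqrt{m{\left(-17 - 7,-10 - -4 \right)} + j{\left(q \right)}} = \sqrt{\frac{1}{3 \left(4 - 24\right)} + \left(24 - \frac{8}{5}\right)} = \sqrt{\frac{1}{3 \left(4 - 24\right)} + \frac{112}{5}} = \sqrt{\frac{1}{3 \left(-20\right)} + \frac{112}{5}} = \sqrt{\frac{1}{3} \left(- \frac{1}{20}\right) + \frac{112}{5}} = \sqrt{- \frac{1}{60} + \frac{112}{5}} = \sqrt{\frac{1343}{60}} = \frac{\sqrt{20145}}{30}$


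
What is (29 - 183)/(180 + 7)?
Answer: -14/17 ≈ -0.82353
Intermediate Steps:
(29 - 183)/(180 + 7) = -154/187 = -154*1/187 = -14/17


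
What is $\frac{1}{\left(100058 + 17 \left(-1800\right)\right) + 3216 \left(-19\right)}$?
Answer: $\frac{1}{8354} \approx 0.0001197$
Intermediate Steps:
$\frac{1}{\left(100058 + 17 \left(-1800\right)\right) + 3216 \left(-19\right)} = \frac{1}{\left(100058 - 30600\right) - 61104} = \frac{1}{69458 - 61104} = \frac{1}{8354}$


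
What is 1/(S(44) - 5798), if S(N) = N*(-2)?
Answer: -1/5886 ≈ -0.00016989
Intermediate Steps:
S(N) = -2*N
1/(S(44) - 5798) = 1/(-2*44 - 5798) = 1/(-88 - 5798) = 1/(-5886) = -1/5886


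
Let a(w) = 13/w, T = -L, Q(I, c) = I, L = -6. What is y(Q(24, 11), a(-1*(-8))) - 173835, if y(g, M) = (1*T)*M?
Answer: -695301/4 ≈ -1.7383e+5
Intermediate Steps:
T = 6 (T = -1*(-6) = 6)
y(g, M) = 6*M (y(g, M) = (1*6)*M = 6*M)
y(Q(24, 11), a(-1*(-8))) - 173835 = 6*(13/((-1*(-8)))) - 173835 = 6*(13/8) - 173835 = 39/4 - 173835 = -695301/4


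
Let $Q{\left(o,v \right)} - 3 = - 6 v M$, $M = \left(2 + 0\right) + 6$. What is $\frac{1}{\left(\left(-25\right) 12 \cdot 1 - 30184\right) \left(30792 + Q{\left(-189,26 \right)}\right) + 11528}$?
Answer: $- \frac{1}{900699220} \approx -1.1102 \cdot 10^{-9}$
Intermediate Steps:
$M = 8$ ($M = 2 + 6 = 8$)
$Q{\left(o,v \right)} = 3 - 48 v$ ($Q{\left(o,v \right)} = 3 + - 6 v 8 = 3 - 48 v$)
$\frac{1}{\left(\left(-25\right) 12 \cdot 1 - 30184\right) \left(30792 + Q{\left(-189,26 \right)}\right) + 11528} = \frac{1}{\left(\left(-25\right) 12 \cdot 1 - 30184\right) \left(30792 + \left(3 - 1248\right)\right) + 11528} = \frac{1}{\left(\left(-300\right) 1 - 30184\right) \left(30792 + \left(3 - 1248\right)\right) + 11528} = \frac{1}{\left(-300 - 30184\right) \left(30792 - 1245\right) + 11528} = \frac{1}{\left(-30484\right) 29547 + 11528} = \frac{1}{-900710748 + 11528} = \frac{1}{-900699220} = - \frac{1}{900699220}$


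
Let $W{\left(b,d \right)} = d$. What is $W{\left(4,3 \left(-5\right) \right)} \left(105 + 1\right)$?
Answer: $-1590$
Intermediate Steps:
$W{\left(4,3 \left(-5\right) \right)} \left(105 + 1\right) = 3 \left(-5\right) \left(105 + 1\right) = \left(-15\right) 106 = -1590$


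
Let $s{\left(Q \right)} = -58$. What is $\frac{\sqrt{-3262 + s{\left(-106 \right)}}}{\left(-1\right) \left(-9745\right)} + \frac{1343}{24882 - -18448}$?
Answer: $\frac{1343}{43330} + \frac{2 i \sqrt{830}}{9745} \approx 0.030995 + 0.0059127 i$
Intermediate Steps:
$\frac{\sqrt{-3262 + s{\left(-106 \right)}}}{\left(-1\right) \left(-9745\right)} + \frac{1343}{24882 - -18448} = \frac{\sqrt{-3262 - 58}}{\left(-1\right) \left(-9745\right)} + \frac{1343}{24882 - -18448} = \frac{\sqrt{-3320}}{9745} + \frac{1343}{24882 + 18448} = 2 i \sqrt{830} \cdot \frac{1}{9745} + \frac{1343}{43330} = \frac{2 i \sqrt{830}}{9745} + 1343 \cdot \frac{1}{43330} = \frac{2 i \sqrt{830}}{9745} + \frac{1343}{43330} = \frac{1343}{43330} + \frac{2 i \sqrt{830}}{9745}$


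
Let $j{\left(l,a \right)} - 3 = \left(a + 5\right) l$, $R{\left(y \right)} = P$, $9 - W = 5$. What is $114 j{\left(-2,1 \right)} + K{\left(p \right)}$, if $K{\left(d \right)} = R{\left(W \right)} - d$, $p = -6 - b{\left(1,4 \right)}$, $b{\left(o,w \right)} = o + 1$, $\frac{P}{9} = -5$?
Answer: $-1063$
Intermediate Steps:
$W = 4$ ($W = 9 - 5 = 4$)
$P = -45$ ($P = 9 \left(-5\right) = -45$)
$b{\left(o,w \right)} = 1 + o$
$R{\left(y \right)} = -45$
$j{\left(l,a \right)} = 3 + l \left(5 + a\right)$ ($j{\left(l,a \right)} = 3 + \left(a + 5\right) l = 3 + \left(5 + a\right) l = 3 + l \left(5 + a\right)$)
$p = -8$ ($p = -6 - \left(1 + 1\right) = -6 - 2 = -8$)
$K{\left(d \right)} = -45 - d$
$114 j{\left(-2,1 \right)} + K{\left(p \right)} = 114 \left(3 + 5 \left(-2\right) + 1 \left(-2\right)\right) - 37 = 114 \left(3 - 10 - 2\right) + \left(-45 + 8\right) = 114 \left(-9\right) - 37 = -1026 - 37 = -1063$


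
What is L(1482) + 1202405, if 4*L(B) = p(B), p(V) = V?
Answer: 2405551/2 ≈ 1.2028e+6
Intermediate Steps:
L(B) = B/4
L(1482) + 1202405 = (¼)*1482 + 1202405 = 741/2 + 1202405 = 2405551/2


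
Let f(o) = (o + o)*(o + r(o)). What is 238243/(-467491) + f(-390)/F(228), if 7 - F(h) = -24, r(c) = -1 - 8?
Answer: 145485163487/14492221 ≈ 10039.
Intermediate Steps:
r(c) = -9
F(h) = 31 (F(h) = 7 - 1*(-24) = 7 + 24 = 31)
f(o) = 2*o*(-9 + o) (f(o) = (o + o)*(o - 9) = (2*o)*(-9 + o) = 2*o*(-9 + o))
238243/(-467491) + f(-390)/F(228) = 238243/(-467491) + (2*(-390)*(-9 - 390))/31 = 238243*(-1/467491) + (2*(-390)*(-399))*(1/31) = -238243/467491 + 311220*(1/31) = -238243/467491 + 311220/31 = 145485163487/14492221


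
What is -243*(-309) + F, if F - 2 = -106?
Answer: 74983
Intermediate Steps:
F = -104 (F = 2 - 106 = -104)
-243*(-309) + F = -243*(-309) - 104 = 75087 - 104 = 74983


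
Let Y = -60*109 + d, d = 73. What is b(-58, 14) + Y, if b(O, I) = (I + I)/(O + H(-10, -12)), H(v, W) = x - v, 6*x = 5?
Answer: -1830329/283 ≈ -6467.6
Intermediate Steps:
x = 5/6 (x = (1/6)*5 = 5/6 ≈ 0.83333)
H(v, W) = 5/6 - v
Y = -6467 (Y = -60*109 + 73 = -6540 + 73 = -6467)
b(O, I) = 2*I/(65/6 + O) (b(O, I) = (I + I)/(O + (5/6 - 1*(-10))) = (2*I)/(O + (5/6 + 10)) = (2*I)/(O + 65/6) = (2*I)/(65/6 + O) = 2*I/(65/6 + O))
b(-58, 14) + Y = 12*14/(65 + 6*(-58)) - 6467 = 12*14/(65 - 348) - 6467 = 12*14/(-283) - 6467 = 12*14*(-1/283) - 6467 = -168/283 - 6467 = -1830329/283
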